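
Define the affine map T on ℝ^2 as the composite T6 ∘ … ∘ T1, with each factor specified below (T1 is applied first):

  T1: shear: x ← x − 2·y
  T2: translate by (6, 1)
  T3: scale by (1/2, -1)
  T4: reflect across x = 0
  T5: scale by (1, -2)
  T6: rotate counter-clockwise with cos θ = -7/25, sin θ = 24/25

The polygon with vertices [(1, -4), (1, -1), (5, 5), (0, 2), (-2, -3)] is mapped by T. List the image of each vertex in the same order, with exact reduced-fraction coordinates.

image vertices: (393/50, -138/25), (63/50, -108/25), (-569/50, -96/25), (-137/25, -66/25), (131/25, -92/25)

T1 shear: x ← x − 2·y: (1, -4) → (9, -4); (1, -1) → (3, -1); (5, 5) → (-5, 5); (0, 2) → (-4, 2); (-2, -3) → (4, -3)
T2 translate by (6, 1): (9, -4) → (15, -3); (3, -1) → (9, 0); (-5, 5) → (1, 6); (-4, 2) → (2, 3); (4, -3) → (10, -2)
T3 scale by (1/2, -1): (15, -3) → (15/2, 3); (9, 0) → (9/2, 0); (1, 6) → (1/2, -6); (2, 3) → (1, -3); (10, -2) → (5, 2)
T4 reflect across x = 0: (15/2, 3) → (-15/2, 3); (9/2, 0) → (-9/2, 0); (1/2, -6) → (-1/2, -6); (1, -3) → (-1, -3); (5, 2) → (-5, 2)
T5 scale by (1, -2): (-15/2, 3) → (-15/2, -6); (-9/2, 0) → (-9/2, 0); (-1/2, -6) → (-1/2, 12); (-1, -3) → (-1, 6); (-5, 2) → (-5, -4)
T6 rotate counter-clockwise with cos θ = -7/25, sin θ = 24/25: (-15/2, -6) → (393/50, -138/25); (-9/2, 0) → (63/50, -108/25); (-1/2, 12) → (-569/50, -96/25); (-1, 6) → (-137/25, -66/25); (-5, -4) → (131/25, -92/25)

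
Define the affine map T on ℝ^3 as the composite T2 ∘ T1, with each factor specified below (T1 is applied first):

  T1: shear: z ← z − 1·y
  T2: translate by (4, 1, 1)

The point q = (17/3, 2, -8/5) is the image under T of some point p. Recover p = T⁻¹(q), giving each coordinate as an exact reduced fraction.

p = (5/3, 1, -8/5)

T1 = [1 0 0 0; 0 1 0 0; 0 -1 1 0; 0 0 0 1]
T2·T1 = [1 0 0 4; 0 1 0 1; 0 -1 1 1; 0 0 0 1]
det M = 1; M⁻¹ = [1 0 0 -4; 0 1 0 -1; 0 1 1 -2; 0 0 0 1]
M⁻¹ · (17/3, 2, -8/5)ᵀ = (5/3, 1, -8/5)ᵀ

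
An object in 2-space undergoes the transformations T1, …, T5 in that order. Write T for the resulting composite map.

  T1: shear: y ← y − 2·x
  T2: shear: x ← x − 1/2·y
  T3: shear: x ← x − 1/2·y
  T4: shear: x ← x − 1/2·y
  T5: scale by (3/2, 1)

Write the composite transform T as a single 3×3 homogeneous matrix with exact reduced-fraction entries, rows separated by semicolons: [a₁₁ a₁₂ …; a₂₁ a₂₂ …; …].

T = [6 -9/4 0; -2 1 0; 0 0 1]

T1 = [1 0 0; -2 1 0; 0 0 1]
T2·T1 = [2 -1/2 0; -2 1 0; 0 0 1]
T3·…·T1 = [3 -1 0; -2 1 0; 0 0 1]
T4·…·T1 = [4 -3/2 0; -2 1 0; 0 0 1]
T5·…·T1 = [6 -9/4 0; -2 1 0; 0 0 1]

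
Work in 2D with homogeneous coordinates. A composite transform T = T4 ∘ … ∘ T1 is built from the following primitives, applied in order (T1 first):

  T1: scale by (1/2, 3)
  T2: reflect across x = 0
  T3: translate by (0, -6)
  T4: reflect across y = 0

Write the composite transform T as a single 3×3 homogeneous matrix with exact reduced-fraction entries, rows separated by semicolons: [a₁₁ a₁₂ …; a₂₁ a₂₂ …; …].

T = [-1/2 0 0; 0 -3 6; 0 0 1]

T1 = [1/2 0 0; 0 3 0; 0 0 1]
T2·T1 = [-1/2 0 0; 0 3 0; 0 0 1]
T3·…·T1 = [-1/2 0 0; 0 3 -6; 0 0 1]
T4·…·T1 = [-1/2 0 0; 0 -3 6; 0 0 1]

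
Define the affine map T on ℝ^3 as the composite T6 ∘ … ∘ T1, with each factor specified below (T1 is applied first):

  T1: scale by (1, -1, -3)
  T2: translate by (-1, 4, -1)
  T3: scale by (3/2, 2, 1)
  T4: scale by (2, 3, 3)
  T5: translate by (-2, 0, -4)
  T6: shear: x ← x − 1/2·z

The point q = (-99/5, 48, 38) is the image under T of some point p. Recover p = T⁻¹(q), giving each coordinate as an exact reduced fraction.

p = (7/5, -4, -5)

T1 = [1 0 0 0; 0 -1 0 0; 0 0 -3 0; 0 0 0 1]
T2·T1 = [1 0 0 -1; 0 -1 0 4; 0 0 -3 -1; 0 0 0 1]
T3·…·T1 = [3/2 0 0 -3/2; 0 -2 0 8; 0 0 -3 -1; 0 0 0 1]
T4·…·T1 = [3 0 0 -3; 0 -6 0 24; 0 0 -9 -3; 0 0 0 1]
T5·…·T1 = [3 0 0 -5; 0 -6 0 24; 0 0 -9 -7; 0 0 0 1]
T6·…·T1 = [3 0 9/2 -3/2; 0 -6 0 24; 0 0 -9 -7; 0 0 0 1]
det M = 162; M⁻¹ = [1/3 0 1/6 5/3; 0 -1/6 0 4; 0 0 -1/9 -7/9; 0 0 0 1]
M⁻¹ · (-99/5, 48, 38)ᵀ = (7/5, -4, -5)ᵀ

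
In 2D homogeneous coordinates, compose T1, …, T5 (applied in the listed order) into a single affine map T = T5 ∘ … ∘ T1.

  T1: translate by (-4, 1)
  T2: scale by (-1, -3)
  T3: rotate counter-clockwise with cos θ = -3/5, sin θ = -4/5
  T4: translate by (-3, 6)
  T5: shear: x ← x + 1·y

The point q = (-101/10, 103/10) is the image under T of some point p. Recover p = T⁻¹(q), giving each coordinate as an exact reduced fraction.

T1 = [1 0 -4; 0 1 1; 0 0 1]
T2·T1 = [-1 0 4; 0 -3 -3; 0 0 1]
T3·…·T1 = [3/5 -12/5 -24/5; 4/5 9/5 -7/5; 0 0 1]
T4·…·T1 = [3/5 -12/5 -39/5; 4/5 9/5 23/5; 0 0 1]
T5·…·T1 = [7/5 -3/5 -16/5; 4/5 9/5 23/5; 0 0 1]
det M = 3; M⁻¹ = [3/5 1/5 1; -4/15 7/15 -3; 0 0 1]
M⁻¹ · (-101/10, 103/10)ᵀ = (-3, 9/2)ᵀ

p = (-3, 9/2)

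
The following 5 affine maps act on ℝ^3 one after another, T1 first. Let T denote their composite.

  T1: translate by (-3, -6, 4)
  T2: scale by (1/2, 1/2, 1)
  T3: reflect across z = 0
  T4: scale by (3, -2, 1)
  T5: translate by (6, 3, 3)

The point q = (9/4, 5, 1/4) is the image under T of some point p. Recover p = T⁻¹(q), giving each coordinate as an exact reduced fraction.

p = (1/2, 4, -5/4)

T1 = [1 0 0 -3; 0 1 0 -6; 0 0 1 4; 0 0 0 1]
T2·T1 = [1/2 0 0 -3/2; 0 1/2 0 -3; 0 0 1 4; 0 0 0 1]
T3·…·T1 = [1/2 0 0 -3/2; 0 1/2 0 -3; 0 0 -1 -4; 0 0 0 1]
T4·…·T1 = [3/2 0 0 -9/2; 0 -1 0 6; 0 0 -1 -4; 0 0 0 1]
T5·…·T1 = [3/2 0 0 3/2; 0 -1 0 9; 0 0 -1 -1; 0 0 0 1]
det M = 3/2; M⁻¹ = [2/3 0 0 -1; 0 -1 0 9; 0 0 -1 -1; 0 0 0 1]
M⁻¹ · (9/4, 5, 1/4)ᵀ = (1/2, 4, -5/4)ᵀ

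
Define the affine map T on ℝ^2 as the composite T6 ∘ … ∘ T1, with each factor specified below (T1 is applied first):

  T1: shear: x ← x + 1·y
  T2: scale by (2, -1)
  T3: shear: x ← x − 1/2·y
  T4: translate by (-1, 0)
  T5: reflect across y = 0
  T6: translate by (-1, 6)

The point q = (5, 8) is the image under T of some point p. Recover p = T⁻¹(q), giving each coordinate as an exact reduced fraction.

T1 = [1 1 0; 0 1 0; 0 0 1]
T2·T1 = [2 2 0; 0 -1 0; 0 0 1]
T3·…·T1 = [2 5/2 0; 0 -1 0; 0 0 1]
T4·…·T1 = [2 5/2 -1; 0 -1 0; 0 0 1]
T5·…·T1 = [2 5/2 -1; 0 1 0; 0 0 1]
T6·…·T1 = [2 5/2 -2; 0 1 6; 0 0 1]
det M = 2; M⁻¹ = [1/2 -5/4 17/2; 0 1 -6; 0 0 1]
M⁻¹ · (5, 8)ᵀ = (1, 2)ᵀ

p = (1, 2)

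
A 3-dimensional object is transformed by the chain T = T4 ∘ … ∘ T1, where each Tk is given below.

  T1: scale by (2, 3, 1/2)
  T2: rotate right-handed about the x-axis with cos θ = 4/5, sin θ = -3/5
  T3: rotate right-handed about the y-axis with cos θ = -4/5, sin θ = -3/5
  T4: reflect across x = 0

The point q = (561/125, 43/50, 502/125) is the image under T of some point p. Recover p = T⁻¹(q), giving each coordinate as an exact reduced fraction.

T1 = [2 0 0 0; 0 3 0 0; 0 0 1/2 0; 0 0 0 1]
T2·T1 = [2 0 0 0; 0 12/5 3/10 0; 0 -9/5 2/5 0; 0 0 0 1]
T3·…·T1 = [-8/5 27/25 -6/25 0; 0 12/5 3/10 0; 6/5 36/25 -8/25 0; 0 0 0 1]
T4·…·T1 = [8/5 -27/25 6/25 0; 0 12/5 3/10 0; 6/5 36/25 -8/25 0; 0 0 0 1]
det M = -3; M⁻¹ = [2/5 0 3/10 0; -3/25 4/15 4/25 0; 24/25 6/5 -32/25 0; 0 0 0 1]
M⁻¹ · (561/125, 43/50, 502/125)ᵀ = (3, 1/3, 1/5)ᵀ

p = (3, 1/3, 1/5)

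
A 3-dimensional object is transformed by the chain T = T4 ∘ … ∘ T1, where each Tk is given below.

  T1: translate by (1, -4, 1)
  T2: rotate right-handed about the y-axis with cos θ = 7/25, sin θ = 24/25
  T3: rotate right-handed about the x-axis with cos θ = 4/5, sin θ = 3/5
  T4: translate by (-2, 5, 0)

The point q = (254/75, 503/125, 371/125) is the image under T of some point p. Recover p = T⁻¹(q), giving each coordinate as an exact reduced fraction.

T1 = [1 0 0 1; 0 1 0 -4; 0 0 1 1; 0 0 0 1]
T2·T1 = [7/25 0 24/25 31/25; 0 1 0 -4; -24/25 0 7/25 -17/25; 0 0 0 1]
T3·…·T1 = [7/25 0 24/25 31/25; 72/125 4/5 -21/125 -349/125; -96/125 3/5 28/125 -368/125; 0 0 0 1]
T4·…·T1 = [7/25 0 24/25 -19/25; 72/125 4/5 -21/125 276/125; -96/125 3/5 28/125 -368/125; 0 0 0 1]
det M = 1; M⁻¹ = [7/25 72/125 -96/125 -83/25; 0 4/5 3/5 0; 24/25 -21/125 28/125 44/25; 0 0 0 1]
M⁻¹ · (254/75, 503/125, 371/125)ᵀ = (-7/3, 5, 5)ᵀ

p = (-7/3, 5, 5)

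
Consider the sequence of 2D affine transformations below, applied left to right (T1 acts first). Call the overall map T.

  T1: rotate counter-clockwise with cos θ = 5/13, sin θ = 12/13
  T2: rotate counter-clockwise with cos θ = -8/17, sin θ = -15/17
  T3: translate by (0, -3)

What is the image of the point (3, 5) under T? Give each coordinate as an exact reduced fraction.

T1 rotate counter-clockwise with cos θ = 5/13, sin θ = 12/13: (3, 5) → (-45/13, 61/13)
T2 rotate counter-clockwise with cos θ = -8/17, sin θ = -15/17: (-45/13, 61/13) → (75/13, 11/13)
T3 translate by (0, -3): (75/13, 11/13) → (75/13, -28/13)

T(p) = (75/13, -28/13)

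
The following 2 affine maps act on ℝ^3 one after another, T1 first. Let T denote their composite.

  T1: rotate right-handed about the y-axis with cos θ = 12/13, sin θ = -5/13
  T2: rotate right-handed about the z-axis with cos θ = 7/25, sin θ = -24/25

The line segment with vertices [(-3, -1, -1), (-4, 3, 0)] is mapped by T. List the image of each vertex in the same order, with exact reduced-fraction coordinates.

image vertices: (-529/325, 653/325, -27/13), (24/13, 57/13, -20/13)

T1 rotate right-handed about the y-axis with cos θ = 12/13, sin θ = -5/13: (-3, -1, -1) → (-31/13, -1, -27/13); (-4, 3, 0) → (-48/13, 3, -20/13)
T2 rotate right-handed about the z-axis with cos θ = 7/25, sin θ = -24/25: (-31/13, -1, -27/13) → (-529/325, 653/325, -27/13); (-48/13, 3, -20/13) → (24/13, 57/13, -20/13)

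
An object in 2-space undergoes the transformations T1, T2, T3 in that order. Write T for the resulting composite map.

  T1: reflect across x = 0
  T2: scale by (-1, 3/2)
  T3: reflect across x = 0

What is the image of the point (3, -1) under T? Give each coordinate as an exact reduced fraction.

T1 reflect across x = 0: (3, -1) → (-3, -1)
T2 scale by (-1, 3/2): (-3, -1) → (3, -3/2)
T3 reflect across x = 0: (3, -3/2) → (-3, -3/2)

T(p) = (-3, -3/2)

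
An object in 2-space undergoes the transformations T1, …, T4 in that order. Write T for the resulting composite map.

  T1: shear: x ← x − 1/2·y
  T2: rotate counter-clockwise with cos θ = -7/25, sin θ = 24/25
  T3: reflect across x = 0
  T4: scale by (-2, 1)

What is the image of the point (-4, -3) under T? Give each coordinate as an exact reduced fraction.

T(p) = (179/25, -39/25)

T1 shear: x ← x − 1/2·y: (-4, -3) → (-5/2, -3)
T2 rotate counter-clockwise with cos θ = -7/25, sin θ = 24/25: (-5/2, -3) → (179/50, -39/25)
T3 reflect across x = 0: (179/50, -39/25) → (-179/50, -39/25)
T4 scale by (-2, 1): (-179/50, -39/25) → (179/25, -39/25)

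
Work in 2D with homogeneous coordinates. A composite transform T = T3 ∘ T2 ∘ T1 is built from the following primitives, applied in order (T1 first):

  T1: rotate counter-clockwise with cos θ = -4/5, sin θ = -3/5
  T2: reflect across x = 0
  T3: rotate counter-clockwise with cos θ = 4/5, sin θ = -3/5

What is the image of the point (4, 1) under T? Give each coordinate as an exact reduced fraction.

T(p) = (4/25, -103/25)

T1 rotate counter-clockwise with cos θ = -4/5, sin θ = -3/5: (4, 1) → (-13/5, -16/5)
T2 reflect across x = 0: (-13/5, -16/5) → (13/5, -16/5)
T3 rotate counter-clockwise with cos θ = 4/5, sin θ = -3/5: (13/5, -16/5) → (4/25, -103/25)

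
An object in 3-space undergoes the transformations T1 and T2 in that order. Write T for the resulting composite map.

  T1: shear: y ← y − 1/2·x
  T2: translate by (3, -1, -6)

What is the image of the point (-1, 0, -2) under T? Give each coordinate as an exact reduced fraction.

T(p) = (2, -1/2, -8)

T1 shear: y ← y − 1/2·x: (-1, 0, -2) → (-1, 1/2, -2)
T2 translate by (3, -1, -6): (-1, 1/2, -2) → (2, -1/2, -8)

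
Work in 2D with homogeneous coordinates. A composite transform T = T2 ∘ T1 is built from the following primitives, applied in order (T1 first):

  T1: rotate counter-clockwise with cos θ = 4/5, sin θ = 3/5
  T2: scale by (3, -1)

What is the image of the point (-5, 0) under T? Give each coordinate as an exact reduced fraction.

T1 rotate counter-clockwise with cos θ = 4/5, sin θ = 3/5: (-5, 0) → (-4, -3)
T2 scale by (3, -1): (-4, -3) → (-12, 3)

T(p) = (-12, 3)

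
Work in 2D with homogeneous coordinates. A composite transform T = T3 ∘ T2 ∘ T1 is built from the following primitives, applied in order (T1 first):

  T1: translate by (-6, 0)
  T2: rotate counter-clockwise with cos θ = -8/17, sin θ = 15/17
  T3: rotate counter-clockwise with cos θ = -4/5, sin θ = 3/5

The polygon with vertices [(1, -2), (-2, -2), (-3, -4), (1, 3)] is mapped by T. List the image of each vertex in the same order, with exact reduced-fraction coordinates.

T1 translate by (-6, 0): (1, -2) → (-5, -2); (-2, -2) → (-8, -2); (-3, -4) → (-9, -4); (1, 3) → (-5, 3)
T2 rotate counter-clockwise with cos θ = -8/17, sin θ = 15/17: (-5, -2) → (70/17, -59/17); (-8, -2) → (94/17, -104/17); (-9, -4) → (132/17, -103/17); (-5, 3) → (-5/17, -99/17)
T3 rotate counter-clockwise with cos θ = -4/5, sin θ = 3/5: (70/17, -59/17) → (-103/85, 446/85); (94/17, -104/17) → (-64/85, 698/85); (132/17, -103/17) → (-219/85, 808/85); (-5/17, -99/17) → (317/85, 381/85)

image vertices: (-103/85, 446/85), (-64/85, 698/85), (-219/85, 808/85), (317/85, 381/85)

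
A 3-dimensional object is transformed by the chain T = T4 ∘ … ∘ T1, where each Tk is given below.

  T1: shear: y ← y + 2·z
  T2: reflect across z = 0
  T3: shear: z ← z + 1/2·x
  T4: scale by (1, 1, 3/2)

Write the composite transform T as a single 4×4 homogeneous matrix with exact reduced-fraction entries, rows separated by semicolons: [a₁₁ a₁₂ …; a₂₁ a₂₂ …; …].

T1 = [1 0 0 0; 0 1 2 0; 0 0 1 0; 0 0 0 1]
T2·T1 = [1 0 0 0; 0 1 2 0; 0 0 -1 0; 0 0 0 1]
T3·…·T1 = [1 0 0 0; 0 1 2 0; 1/2 0 -1 0; 0 0 0 1]
T4·…·T1 = [1 0 0 0; 0 1 2 0; 3/4 0 -3/2 0; 0 0 0 1]

T = [1 0 0 0; 0 1 2 0; 3/4 0 -3/2 0; 0 0 0 1]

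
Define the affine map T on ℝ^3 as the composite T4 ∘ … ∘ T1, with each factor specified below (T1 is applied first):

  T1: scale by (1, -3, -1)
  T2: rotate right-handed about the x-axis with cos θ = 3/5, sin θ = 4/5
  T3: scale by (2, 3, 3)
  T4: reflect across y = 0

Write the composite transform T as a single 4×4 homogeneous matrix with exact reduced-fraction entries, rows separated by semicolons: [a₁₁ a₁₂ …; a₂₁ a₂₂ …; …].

T1 = [1 0 0 0; 0 -3 0 0; 0 0 -1 0; 0 0 0 1]
T2·T1 = [1 0 0 0; 0 -9/5 4/5 0; 0 -12/5 -3/5 0; 0 0 0 1]
T3·…·T1 = [2 0 0 0; 0 -27/5 12/5 0; 0 -36/5 -9/5 0; 0 0 0 1]
T4·…·T1 = [2 0 0 0; 0 27/5 -12/5 0; 0 -36/5 -9/5 0; 0 0 0 1]

T = [2 0 0 0; 0 27/5 -12/5 0; 0 -36/5 -9/5 0; 0 0 0 1]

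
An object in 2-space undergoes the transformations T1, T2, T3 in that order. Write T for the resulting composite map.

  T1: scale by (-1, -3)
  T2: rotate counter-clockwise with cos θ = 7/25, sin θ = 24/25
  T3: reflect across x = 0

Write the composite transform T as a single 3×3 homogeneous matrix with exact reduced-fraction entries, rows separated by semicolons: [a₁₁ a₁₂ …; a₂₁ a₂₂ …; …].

T1 = [-1 0 0; 0 -3 0; 0 0 1]
T2·T1 = [-7/25 72/25 0; -24/25 -21/25 0; 0 0 1]
T3·…·T1 = [7/25 -72/25 0; -24/25 -21/25 0; 0 0 1]

T = [7/25 -72/25 0; -24/25 -21/25 0; 0 0 1]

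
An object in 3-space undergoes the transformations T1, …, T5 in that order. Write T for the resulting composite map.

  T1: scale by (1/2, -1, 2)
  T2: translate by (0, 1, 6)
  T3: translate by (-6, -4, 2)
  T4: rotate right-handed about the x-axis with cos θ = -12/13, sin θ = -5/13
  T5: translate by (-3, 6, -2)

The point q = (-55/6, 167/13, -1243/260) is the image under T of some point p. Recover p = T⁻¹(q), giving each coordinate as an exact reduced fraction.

p = (-1/3, 9/4, -7/5)

T1 = [1/2 0 0 0; 0 -1 0 0; 0 0 2 0; 0 0 0 1]
T2·T1 = [1/2 0 0 0; 0 -1 0 1; 0 0 2 6; 0 0 0 1]
T3·…·T1 = [1/2 0 0 -6; 0 -1 0 -3; 0 0 2 8; 0 0 0 1]
T4·…·T1 = [1/2 0 0 -6; 0 12/13 10/13 76/13; 0 5/13 -24/13 -81/13; 0 0 0 1]
T5·…·T1 = [1/2 0 0 -9; 0 12/13 10/13 154/13; 0 5/13 -24/13 -107/13; 0 0 0 1]
det M = -1; M⁻¹ = [2 0 0 18; 0 12/13 5/13 -101/13; 0 5/26 -6/13 -79/13; 0 0 0 1]
M⁻¹ · (-55/6, 167/13, -1243/260)ᵀ = (-1/3, 9/4, -7/5)ᵀ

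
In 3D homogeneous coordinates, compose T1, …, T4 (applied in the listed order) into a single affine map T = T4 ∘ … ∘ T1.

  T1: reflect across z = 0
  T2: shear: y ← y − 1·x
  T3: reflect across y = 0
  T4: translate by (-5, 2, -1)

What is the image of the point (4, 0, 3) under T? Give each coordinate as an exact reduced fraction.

T(p) = (-1, 6, -4)

T1 reflect across z = 0: (4, 0, 3) → (4, 0, -3)
T2 shear: y ← y − 1·x: (4, 0, -3) → (4, -4, -3)
T3 reflect across y = 0: (4, -4, -3) → (4, 4, -3)
T4 translate by (-5, 2, -1): (4, 4, -3) → (-1, 6, -4)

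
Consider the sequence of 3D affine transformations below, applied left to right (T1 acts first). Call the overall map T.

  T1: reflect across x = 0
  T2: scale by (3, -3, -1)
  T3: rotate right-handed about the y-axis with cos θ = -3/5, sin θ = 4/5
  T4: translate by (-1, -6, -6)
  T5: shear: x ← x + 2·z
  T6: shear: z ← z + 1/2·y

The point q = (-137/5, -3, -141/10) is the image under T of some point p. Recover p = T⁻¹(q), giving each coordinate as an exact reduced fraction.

p = (-2, -1, -3)

T1 = [-1 0 0 0; 0 1 0 0; 0 0 1 0; 0 0 0 1]
T2·T1 = [-3 0 0 0; 0 -3 0 0; 0 0 -1 0; 0 0 0 1]
T3·…·T1 = [9/5 0 -4/5 0; 0 -3 0 0; 12/5 0 3/5 0; 0 0 0 1]
T4·…·T1 = [9/5 0 -4/5 -1; 0 -3 0 -6; 12/5 0 3/5 -6; 0 0 0 1]
T5·…·T1 = [33/5 0 2/5 -13; 0 -3 0 -6; 12/5 0 3/5 -6; 0 0 0 1]
T6·…·T1 = [33/5 0 2/5 -13; 0 -3 0 -6; 12/5 -3/2 3/5 -9; 0 0 0 1]
det M = -9; M⁻¹ = [1/5 1/15 -2/15 9/5; 0 -1/3 0 -2; -4/5 -11/10 11/5 14/5; 0 0 0 1]
M⁻¹ · (-137/5, -3, -141/10)ᵀ = (-2, -1, -3)ᵀ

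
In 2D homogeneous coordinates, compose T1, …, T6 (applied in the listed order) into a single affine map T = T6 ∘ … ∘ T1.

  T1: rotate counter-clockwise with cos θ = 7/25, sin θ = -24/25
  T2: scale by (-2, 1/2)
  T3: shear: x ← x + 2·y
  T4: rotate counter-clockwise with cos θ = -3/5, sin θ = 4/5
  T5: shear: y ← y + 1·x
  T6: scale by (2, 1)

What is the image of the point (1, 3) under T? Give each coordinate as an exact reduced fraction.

T(p) = (978/125, -301/250)

T1 rotate counter-clockwise with cos θ = 7/25, sin θ = -24/25: (1, 3) → (79/25, -3/25)
T2 scale by (-2, 1/2): (79/25, -3/25) → (-158/25, -3/50)
T3 shear: x ← x + 2·y: (-158/25, -3/50) → (-161/25, -3/50)
T4 rotate counter-clockwise with cos θ = -3/5, sin θ = 4/5: (-161/25, -3/50) → (489/125, -1279/250)
T5 shear: y ← y + 1·x: (489/125, -1279/250) → (489/125, -301/250)
T6 scale by (2, 1): (489/125, -301/250) → (978/125, -301/250)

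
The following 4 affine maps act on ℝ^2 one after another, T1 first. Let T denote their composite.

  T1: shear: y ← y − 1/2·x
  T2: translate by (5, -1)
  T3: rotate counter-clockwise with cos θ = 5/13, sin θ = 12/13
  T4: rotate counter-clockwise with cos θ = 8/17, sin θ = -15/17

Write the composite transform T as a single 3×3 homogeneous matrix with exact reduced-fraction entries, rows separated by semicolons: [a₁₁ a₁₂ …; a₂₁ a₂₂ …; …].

T = [461/442 -21/221 1121/221; -89/221 220/221 -115/221; 0 0 1]

T1 = [1 0 0; -1/2 1 0; 0 0 1]
T2·T1 = [1 0 5; -1/2 1 -1; 0 0 1]
T3·…·T1 = [11/13 -12/13 37/13; 19/26 5/13 55/13; 0 0 1]
T4·…·T1 = [461/442 -21/221 1121/221; -89/221 220/221 -115/221; 0 0 1]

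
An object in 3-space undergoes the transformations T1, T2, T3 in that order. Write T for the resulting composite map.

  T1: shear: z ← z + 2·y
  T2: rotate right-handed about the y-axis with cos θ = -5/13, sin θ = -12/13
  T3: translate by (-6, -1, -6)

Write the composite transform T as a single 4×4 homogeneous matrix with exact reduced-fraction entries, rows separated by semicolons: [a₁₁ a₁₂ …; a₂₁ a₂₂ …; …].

T = [-5/13 -24/13 -12/13 -6; 0 1 0 -1; 12/13 -10/13 -5/13 -6; 0 0 0 1]

T1 = [1 0 0 0; 0 1 0 0; 0 2 1 0; 0 0 0 1]
T2·T1 = [-5/13 -24/13 -12/13 0; 0 1 0 0; 12/13 -10/13 -5/13 0; 0 0 0 1]
T3·…·T1 = [-5/13 -24/13 -12/13 -6; 0 1 0 -1; 12/13 -10/13 -5/13 -6; 0 0 0 1]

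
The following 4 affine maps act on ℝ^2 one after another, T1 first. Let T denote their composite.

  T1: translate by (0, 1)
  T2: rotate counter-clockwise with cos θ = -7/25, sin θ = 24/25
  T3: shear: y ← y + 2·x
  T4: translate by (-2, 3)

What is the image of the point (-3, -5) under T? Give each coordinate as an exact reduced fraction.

T(p) = (67/25, 53/5)

T1 translate by (0, 1): (-3, -5) → (-3, -4)
T2 rotate counter-clockwise with cos θ = -7/25, sin θ = 24/25: (-3, -4) → (117/25, -44/25)
T3 shear: y ← y + 2·x: (117/25, -44/25) → (117/25, 38/5)
T4 translate by (-2, 3): (117/25, 38/5) → (67/25, 53/5)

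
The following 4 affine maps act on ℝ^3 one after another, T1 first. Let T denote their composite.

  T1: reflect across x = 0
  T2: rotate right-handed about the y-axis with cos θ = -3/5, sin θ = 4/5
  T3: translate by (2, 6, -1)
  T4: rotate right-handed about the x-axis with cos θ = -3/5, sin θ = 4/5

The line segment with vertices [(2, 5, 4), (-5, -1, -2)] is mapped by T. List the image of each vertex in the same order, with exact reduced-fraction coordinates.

image vertices: (32/5, -129/25, 247/25), (-13/5, 1/25, 157/25)

T1 reflect across x = 0: (2, 5, 4) → (-2, 5, 4); (-5, -1, -2) → (5, -1, -2)
T2 rotate right-handed about the y-axis with cos θ = -3/5, sin θ = 4/5: (-2, 5, 4) → (22/5, 5, -4/5); (5, -1, -2) → (-23/5, -1, -14/5)
T3 translate by (2, 6, -1): (22/5, 5, -4/5) → (32/5, 11, -9/5); (-23/5, -1, -14/5) → (-13/5, 5, -19/5)
T4 rotate right-handed about the x-axis with cos θ = -3/5, sin θ = 4/5: (32/5, 11, -9/5) → (32/5, -129/25, 247/25); (-13/5, 5, -19/5) → (-13/5, 1/25, 157/25)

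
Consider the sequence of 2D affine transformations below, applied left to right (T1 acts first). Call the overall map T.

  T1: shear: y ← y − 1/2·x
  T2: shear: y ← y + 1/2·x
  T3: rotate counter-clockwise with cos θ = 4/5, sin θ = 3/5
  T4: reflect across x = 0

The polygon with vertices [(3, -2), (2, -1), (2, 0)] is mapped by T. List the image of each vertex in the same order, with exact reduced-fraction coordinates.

image vertices: (-18/5, 1/5), (-11/5, 2/5), (-8/5, 6/5)

T1 shear: y ← y − 1/2·x: (3, -2) → (3, -7/2); (2, -1) → (2, -2); (2, 0) → (2, -1)
T2 shear: y ← y + 1/2·x: (3, -7/2) → (3, -2); (2, -2) → (2, -1); (2, -1) → (2, 0)
T3 rotate counter-clockwise with cos θ = 4/5, sin θ = 3/5: (3, -2) → (18/5, 1/5); (2, -1) → (11/5, 2/5); (2, 0) → (8/5, 6/5)
T4 reflect across x = 0: (18/5, 1/5) → (-18/5, 1/5); (11/5, 2/5) → (-11/5, 2/5); (8/5, 6/5) → (-8/5, 6/5)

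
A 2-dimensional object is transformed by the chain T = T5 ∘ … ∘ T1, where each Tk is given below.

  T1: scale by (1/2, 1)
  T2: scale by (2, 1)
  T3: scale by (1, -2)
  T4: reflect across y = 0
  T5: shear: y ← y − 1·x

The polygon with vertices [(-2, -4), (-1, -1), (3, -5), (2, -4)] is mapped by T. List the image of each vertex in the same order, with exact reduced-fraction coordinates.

T1 scale by (1/2, 1): (-2, -4) → (-1, -4); (-1, -1) → (-1/2, -1); (3, -5) → (3/2, -5); (2, -4) → (1, -4)
T2 scale by (2, 1): (-1, -4) → (-2, -4); (-1/2, -1) → (-1, -1); (3/2, -5) → (3, -5); (1, -4) → (2, -4)
T3 scale by (1, -2): (-2, -4) → (-2, 8); (-1, -1) → (-1, 2); (3, -5) → (3, 10); (2, -4) → (2, 8)
T4 reflect across y = 0: (-2, 8) → (-2, -8); (-1, 2) → (-1, -2); (3, 10) → (3, -10); (2, 8) → (2, -8)
T5 shear: y ← y − 1·x: (-2, -8) → (-2, -6); (-1, -2) → (-1, -1); (3, -10) → (3, -13); (2, -8) → (2, -10)

image vertices: (-2, -6), (-1, -1), (3, -13), (2, -10)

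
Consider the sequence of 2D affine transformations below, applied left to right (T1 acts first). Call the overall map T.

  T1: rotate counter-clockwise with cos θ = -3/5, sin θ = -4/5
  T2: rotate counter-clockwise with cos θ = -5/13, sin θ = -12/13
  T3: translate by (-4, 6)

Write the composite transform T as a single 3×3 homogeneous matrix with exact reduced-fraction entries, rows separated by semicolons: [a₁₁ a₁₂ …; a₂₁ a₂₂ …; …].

T1 = [-3/5 4/5 0; -4/5 -3/5 0; 0 0 1]
T2·T1 = [-33/65 -56/65 0; 56/65 -33/65 0; 0 0 1]
T3·…·T1 = [-33/65 -56/65 -4; 56/65 -33/65 6; 0 0 1]

T = [-33/65 -56/65 -4; 56/65 -33/65 6; 0 0 1]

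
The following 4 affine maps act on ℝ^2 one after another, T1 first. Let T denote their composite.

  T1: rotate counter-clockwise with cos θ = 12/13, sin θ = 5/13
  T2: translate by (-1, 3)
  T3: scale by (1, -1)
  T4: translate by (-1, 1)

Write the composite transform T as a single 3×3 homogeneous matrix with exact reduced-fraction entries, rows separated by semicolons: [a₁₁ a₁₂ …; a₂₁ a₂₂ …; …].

T1 = [12/13 -5/13 0; 5/13 12/13 0; 0 0 1]
T2·T1 = [12/13 -5/13 -1; 5/13 12/13 3; 0 0 1]
T3·…·T1 = [12/13 -5/13 -1; -5/13 -12/13 -3; 0 0 1]
T4·…·T1 = [12/13 -5/13 -2; -5/13 -12/13 -2; 0 0 1]

T = [12/13 -5/13 -2; -5/13 -12/13 -2; 0 0 1]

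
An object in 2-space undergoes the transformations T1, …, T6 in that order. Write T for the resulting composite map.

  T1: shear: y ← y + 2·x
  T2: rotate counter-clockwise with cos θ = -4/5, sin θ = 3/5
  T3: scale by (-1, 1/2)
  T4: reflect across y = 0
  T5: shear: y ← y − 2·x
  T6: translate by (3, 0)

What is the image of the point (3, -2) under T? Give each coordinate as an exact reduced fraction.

T1 shear: y ← y + 2·x: (3, -2) → (3, 4)
T2 rotate counter-clockwise with cos θ = -4/5, sin θ = 3/5: (3, 4) → (-24/5, -7/5)
T3 scale by (-1, 1/2): (-24/5, -7/5) → (24/5, -7/10)
T4 reflect across y = 0: (24/5, -7/10) → (24/5, 7/10)
T5 shear: y ← y − 2·x: (24/5, 7/10) → (24/5, -89/10)
T6 translate by (3, 0): (24/5, -89/10) → (39/5, -89/10)

T(p) = (39/5, -89/10)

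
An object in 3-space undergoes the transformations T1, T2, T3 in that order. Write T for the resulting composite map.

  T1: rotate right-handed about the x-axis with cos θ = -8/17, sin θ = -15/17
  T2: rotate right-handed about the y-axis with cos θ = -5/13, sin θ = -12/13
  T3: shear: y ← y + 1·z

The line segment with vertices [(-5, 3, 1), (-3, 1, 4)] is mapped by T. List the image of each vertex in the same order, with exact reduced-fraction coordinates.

image vertices: (1061/221, -872/221, -755/221), (63/17, 23/17, -29/17)

T1 rotate right-handed about the x-axis with cos θ = -8/17, sin θ = -15/17: (-5, 3, 1) → (-5, -9/17, -53/17); (-3, 1, 4) → (-3, 52/17, -47/17)
T2 rotate right-handed about the y-axis with cos θ = -5/13, sin θ = -12/13: (-5, -9/17, -53/17) → (1061/221, -9/17, -755/221); (-3, 52/17, -47/17) → (63/17, 52/17, -29/17)
T3 shear: y ← y + 1·z: (1061/221, -9/17, -755/221) → (1061/221, -872/221, -755/221); (63/17, 52/17, -29/17) → (63/17, 23/17, -29/17)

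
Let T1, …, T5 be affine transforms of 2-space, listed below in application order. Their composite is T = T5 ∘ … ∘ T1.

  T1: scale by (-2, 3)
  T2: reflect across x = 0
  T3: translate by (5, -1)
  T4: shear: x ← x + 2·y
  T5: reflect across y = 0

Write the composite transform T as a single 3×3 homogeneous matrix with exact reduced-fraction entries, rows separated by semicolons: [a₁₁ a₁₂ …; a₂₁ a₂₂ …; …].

T = [2 6 3; 0 -3 1; 0 0 1]

T1 = [-2 0 0; 0 3 0; 0 0 1]
T2·T1 = [2 0 0; 0 3 0; 0 0 1]
T3·…·T1 = [2 0 5; 0 3 -1; 0 0 1]
T4·…·T1 = [2 6 3; 0 3 -1; 0 0 1]
T5·…·T1 = [2 6 3; 0 -3 1; 0 0 1]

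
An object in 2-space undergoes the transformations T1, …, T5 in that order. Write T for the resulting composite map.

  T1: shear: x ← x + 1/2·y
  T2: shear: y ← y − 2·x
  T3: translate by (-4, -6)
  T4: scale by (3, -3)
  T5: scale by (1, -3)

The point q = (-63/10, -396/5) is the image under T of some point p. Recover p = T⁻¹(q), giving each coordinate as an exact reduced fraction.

p = (7/5, 1)

T1 = [1 1/2 0; 0 1 0; 0 0 1]
T2·T1 = [1 1/2 0; -2 0 0; 0 0 1]
T3·…·T1 = [1 1/2 -4; -2 0 -6; 0 0 1]
T4·…·T1 = [3 3/2 -12; 6 0 18; 0 0 1]
T5·…·T1 = [3 3/2 -12; -18 0 -54; 0 0 1]
det M = 27; M⁻¹ = [0 -1/18 -3; 2/3 1/9 14; 0 0 1]
M⁻¹ · (-63/10, -396/5)ᵀ = (7/5, 1)ᵀ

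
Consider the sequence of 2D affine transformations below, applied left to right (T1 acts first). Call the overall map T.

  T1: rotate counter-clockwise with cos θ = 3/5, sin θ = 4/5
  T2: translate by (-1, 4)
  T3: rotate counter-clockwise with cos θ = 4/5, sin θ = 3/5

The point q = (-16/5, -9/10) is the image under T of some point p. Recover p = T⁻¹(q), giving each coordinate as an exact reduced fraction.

p = (-7/2, 0)

T1 = [3/5 -4/5 0; 4/5 3/5 0; 0 0 1]
T2·T1 = [3/5 -4/5 -1; 4/5 3/5 4; 0 0 1]
T3·…·T1 = [0 -1 -16/5; 1 0 13/5; 0 0 1]
det M = 1; M⁻¹ = [0 1 -13/5; -1 0 -16/5; 0 0 1]
M⁻¹ · (-16/5, -9/10)ᵀ = (-7/2, 0)ᵀ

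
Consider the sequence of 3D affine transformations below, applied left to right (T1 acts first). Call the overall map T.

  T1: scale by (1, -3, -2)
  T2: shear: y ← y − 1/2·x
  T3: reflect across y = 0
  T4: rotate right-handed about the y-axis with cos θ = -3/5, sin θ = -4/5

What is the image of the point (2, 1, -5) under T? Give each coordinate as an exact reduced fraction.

T(p) = (-46/5, 4, -22/5)

T1 scale by (1, -3, -2): (2, 1, -5) → (2, -3, 10)
T2 shear: y ← y − 1/2·x: (2, -3, 10) → (2, -4, 10)
T3 reflect across y = 0: (2, -4, 10) → (2, 4, 10)
T4 rotate right-handed about the y-axis with cos θ = -3/5, sin θ = -4/5: (2, 4, 10) → (-46/5, 4, -22/5)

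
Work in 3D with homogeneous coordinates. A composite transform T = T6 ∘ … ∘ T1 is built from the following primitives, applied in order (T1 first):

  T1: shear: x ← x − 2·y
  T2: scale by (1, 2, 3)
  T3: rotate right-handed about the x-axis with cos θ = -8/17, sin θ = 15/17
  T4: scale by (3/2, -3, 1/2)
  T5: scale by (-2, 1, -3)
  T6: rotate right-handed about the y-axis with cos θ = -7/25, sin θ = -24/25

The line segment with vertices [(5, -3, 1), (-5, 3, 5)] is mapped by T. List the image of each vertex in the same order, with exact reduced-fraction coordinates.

T1 shear: x ← x − 2·y: (5, -3, 1) → (11, -3, 1); (-5, 3, 5) → (-11, 3, 5)
T2 scale by (1, 2, 3): (11, -3, 1) → (11, -6, 3); (-11, 3, 5) → (-11, 6, 15)
T3 rotate right-handed about the x-axis with cos θ = -8/17, sin θ = 15/17: (11, -6, 3) → (11, 3/17, -114/17); (-11, 6, 15) → (-11, -273/17, -30/17)
T4 scale by (3/2, -3, 1/2): (11, 3/17, -114/17) → (33/2, -9/17, -57/17); (-11, -273/17, -30/17) → (-33/2, 819/17, -15/17)
T5 scale by (-2, 1, -3): (33/2, -9/17, -57/17) → (-33, -9/17, 171/17); (-33/2, 819/17, -15/17) → (33, 819/17, 45/17)
T6 rotate right-handed about the y-axis with cos θ = -7/25, sin θ = -24/25: (-33, -9/17, 171/17) → (-177/425, -9/17, -14661/425); (33, 819/17, 45/17) → (-5007/425, 819/17, 13149/425)

image vertices: (-177/425, -9/17, -14661/425), (-5007/425, 819/17, 13149/425)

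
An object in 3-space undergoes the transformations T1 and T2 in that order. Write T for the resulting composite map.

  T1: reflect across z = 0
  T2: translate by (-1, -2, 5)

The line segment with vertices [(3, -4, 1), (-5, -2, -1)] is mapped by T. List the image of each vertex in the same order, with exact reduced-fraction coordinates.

T1 reflect across z = 0: (3, -4, 1) → (3, -4, -1); (-5, -2, -1) → (-5, -2, 1)
T2 translate by (-1, -2, 5): (3, -4, -1) → (2, -6, 4); (-5, -2, 1) → (-6, -4, 6)

image vertices: (2, -6, 4), (-6, -4, 6)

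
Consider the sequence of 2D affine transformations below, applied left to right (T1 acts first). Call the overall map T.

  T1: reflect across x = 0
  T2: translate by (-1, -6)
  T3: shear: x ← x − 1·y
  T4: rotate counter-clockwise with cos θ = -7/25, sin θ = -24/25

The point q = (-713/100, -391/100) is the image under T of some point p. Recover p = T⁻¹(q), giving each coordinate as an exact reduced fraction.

T1 = [-1 0 0; 0 1 0; 0 0 1]
T2·T1 = [-1 0 -1; 0 1 -6; 0 0 1]
T3·…·T1 = [-1 -1 5; 0 1 -6; 0 0 1]
T4·…·T1 = [7/25 31/25 -179/25; 24/25 17/25 -78/25; 0 0 1]
det M = -1; M⁻¹ = [-17/25 31/25 -1; 24/25 -7/25 6; 0 0 1]
M⁻¹ · (-713/100, -391/100)ᵀ = (-1, 1/4)ᵀ

p = (-1, 1/4)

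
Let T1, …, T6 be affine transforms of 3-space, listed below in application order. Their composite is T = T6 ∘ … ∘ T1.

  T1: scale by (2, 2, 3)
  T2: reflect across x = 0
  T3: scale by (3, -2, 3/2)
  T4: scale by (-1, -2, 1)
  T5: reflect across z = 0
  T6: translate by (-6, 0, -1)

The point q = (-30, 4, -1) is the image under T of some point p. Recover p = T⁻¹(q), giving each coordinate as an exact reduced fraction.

T1 = [2 0 0 0; 0 2 0 0; 0 0 3 0; 0 0 0 1]
T2·T1 = [-2 0 0 0; 0 2 0 0; 0 0 3 0; 0 0 0 1]
T3·…·T1 = [-6 0 0 0; 0 -4 0 0; 0 0 9/2 0; 0 0 0 1]
T4·…·T1 = [6 0 0 0; 0 8 0 0; 0 0 9/2 0; 0 0 0 1]
T5·…·T1 = [6 0 0 0; 0 8 0 0; 0 0 -9/2 0; 0 0 0 1]
T6·…·T1 = [6 0 0 -6; 0 8 0 0; 0 0 -9/2 -1; 0 0 0 1]
det M = -216; M⁻¹ = [1/6 0 0 1; 0 1/8 0 0; 0 0 -2/9 -2/9; 0 0 0 1]
M⁻¹ · (-30, 4, -1)ᵀ = (-4, 1/2, 0)ᵀ

p = (-4, 1/2, 0)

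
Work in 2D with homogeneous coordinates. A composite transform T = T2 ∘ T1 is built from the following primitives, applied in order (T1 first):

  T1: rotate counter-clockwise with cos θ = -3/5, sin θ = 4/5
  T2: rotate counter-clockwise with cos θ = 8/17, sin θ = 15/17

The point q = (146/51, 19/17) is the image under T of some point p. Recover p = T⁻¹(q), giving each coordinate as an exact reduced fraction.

p = (-3, -2/3)

T1 = [-3/5 -4/5 0; 4/5 -3/5 0; 0 0 1]
T2·T1 = [-84/85 13/85 0; -13/85 -84/85 0; 0 0 1]
det M = 1; M⁻¹ = [-84/85 -13/85 0; 13/85 -84/85 0; 0 0 1]
M⁻¹ · (146/51, 19/17)ᵀ = (-3, -2/3)ᵀ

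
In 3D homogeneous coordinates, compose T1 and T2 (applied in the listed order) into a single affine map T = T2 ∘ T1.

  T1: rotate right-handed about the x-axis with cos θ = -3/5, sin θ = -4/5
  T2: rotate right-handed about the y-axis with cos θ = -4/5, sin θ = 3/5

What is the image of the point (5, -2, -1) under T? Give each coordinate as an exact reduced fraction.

T(p) = (-67/25, 2/5, -119/25)

T1 rotate right-handed about the x-axis with cos θ = -3/5, sin θ = -4/5: (5, -2, -1) → (5, 2/5, 11/5)
T2 rotate right-handed about the y-axis with cos θ = -4/5, sin θ = 3/5: (5, 2/5, 11/5) → (-67/25, 2/5, -119/25)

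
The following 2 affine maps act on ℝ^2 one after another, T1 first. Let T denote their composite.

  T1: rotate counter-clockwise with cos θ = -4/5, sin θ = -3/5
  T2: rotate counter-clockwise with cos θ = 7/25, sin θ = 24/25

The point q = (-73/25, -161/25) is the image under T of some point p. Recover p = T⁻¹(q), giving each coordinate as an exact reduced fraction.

T1 = [-4/5 3/5 0; -3/5 -4/5 0; 0 0 1]
T2·T1 = [44/125 117/125 0; -117/125 44/125 0; 0 0 1]
det M = 1; M⁻¹ = [44/125 -117/125 0; 117/125 44/125 0; 0 0 1]
M⁻¹ · (-73/25, -161/25)ᵀ = (5, -5)ᵀ

p = (5, -5)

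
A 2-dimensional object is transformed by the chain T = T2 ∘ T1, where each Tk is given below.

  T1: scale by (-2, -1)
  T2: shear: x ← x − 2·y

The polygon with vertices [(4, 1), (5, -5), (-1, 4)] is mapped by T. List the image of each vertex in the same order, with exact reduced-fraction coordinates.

image vertices: (-6, -1), (-20, 5), (10, -4)

T1 scale by (-2, -1): (4, 1) → (-8, -1); (5, -5) → (-10, 5); (-1, 4) → (2, -4)
T2 shear: x ← x − 2·y: (-8, -1) → (-6, -1); (-10, 5) → (-20, 5); (2, -4) → (10, -4)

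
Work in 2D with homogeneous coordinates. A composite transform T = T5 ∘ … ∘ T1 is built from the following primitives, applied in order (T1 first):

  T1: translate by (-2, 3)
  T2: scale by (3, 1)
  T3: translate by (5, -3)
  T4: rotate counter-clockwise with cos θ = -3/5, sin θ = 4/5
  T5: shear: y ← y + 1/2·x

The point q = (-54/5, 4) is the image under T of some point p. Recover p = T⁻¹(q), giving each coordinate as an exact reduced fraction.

T1 = [1 0 -2; 0 1 3; 0 0 1]
T2·T1 = [3 0 -6; 0 1 3; 0 0 1]
T3·…·T1 = [3 0 -1; 0 1 0; 0 0 1]
T4·…·T1 = [-9/5 -4/5 3/5; 12/5 -3/5 -4/5; 0 0 1]
T5·…·T1 = [-9/5 -4/5 3/5; 3/2 -1 -1/2; 0 0 1]
det M = 3; M⁻¹ = [-1/3 4/15 1/3; -1/2 -3/5 0; 0 0 1]
M⁻¹ · (-54/5, 4)ᵀ = (5, 3)ᵀ

p = (5, 3)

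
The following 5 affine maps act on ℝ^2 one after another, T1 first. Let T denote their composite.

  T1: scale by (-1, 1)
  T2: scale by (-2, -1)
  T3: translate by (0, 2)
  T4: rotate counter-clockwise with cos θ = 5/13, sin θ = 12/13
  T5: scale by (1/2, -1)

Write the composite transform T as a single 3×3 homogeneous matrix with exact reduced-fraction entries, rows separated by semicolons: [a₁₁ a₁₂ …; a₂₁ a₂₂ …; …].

T = [5/13 6/13 -12/13; -24/13 5/13 -10/13; 0 0 1]

T1 = [-1 0 0; 0 1 0; 0 0 1]
T2·T1 = [2 0 0; 0 -1 0; 0 0 1]
T3·…·T1 = [2 0 0; 0 -1 2; 0 0 1]
T4·…·T1 = [10/13 12/13 -24/13; 24/13 -5/13 10/13; 0 0 1]
T5·…·T1 = [5/13 6/13 -12/13; -24/13 5/13 -10/13; 0 0 1]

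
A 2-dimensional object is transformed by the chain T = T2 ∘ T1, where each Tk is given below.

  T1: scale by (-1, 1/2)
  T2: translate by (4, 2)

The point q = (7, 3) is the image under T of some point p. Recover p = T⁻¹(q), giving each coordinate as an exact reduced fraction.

T1 = [-1 0 0; 0 1/2 0; 0 0 1]
T2·T1 = [-1 0 4; 0 1/2 2; 0 0 1]
det M = -1/2; M⁻¹ = [-1 0 4; 0 2 -4; 0 0 1]
M⁻¹ · (7, 3)ᵀ = (-3, 2)ᵀ

p = (-3, 2)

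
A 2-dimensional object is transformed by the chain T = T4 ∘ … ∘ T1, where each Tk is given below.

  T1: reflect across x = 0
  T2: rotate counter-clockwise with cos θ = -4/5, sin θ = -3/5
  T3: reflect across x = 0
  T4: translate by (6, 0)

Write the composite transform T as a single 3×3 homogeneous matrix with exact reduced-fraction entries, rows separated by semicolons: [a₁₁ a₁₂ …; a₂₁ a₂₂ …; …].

T = [-4/5 -3/5 6; 3/5 -4/5 0; 0 0 1]

T1 = [-1 0 0; 0 1 0; 0 0 1]
T2·T1 = [4/5 3/5 0; 3/5 -4/5 0; 0 0 1]
T3·…·T1 = [-4/5 -3/5 0; 3/5 -4/5 0; 0 0 1]
T4·…·T1 = [-4/5 -3/5 6; 3/5 -4/5 0; 0 0 1]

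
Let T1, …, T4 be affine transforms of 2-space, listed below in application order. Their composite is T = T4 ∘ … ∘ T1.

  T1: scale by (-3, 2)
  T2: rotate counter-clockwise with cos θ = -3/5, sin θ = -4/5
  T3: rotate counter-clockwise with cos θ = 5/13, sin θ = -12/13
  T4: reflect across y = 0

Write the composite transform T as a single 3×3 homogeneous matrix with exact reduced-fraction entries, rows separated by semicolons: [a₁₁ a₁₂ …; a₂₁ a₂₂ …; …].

T = [189/65 -32/65 0; 48/65 126/65 0; 0 0 1]

T1 = [-3 0 0; 0 2 0; 0 0 1]
T2·T1 = [9/5 8/5 0; 12/5 -6/5 0; 0 0 1]
T3·…·T1 = [189/65 -32/65 0; -48/65 -126/65 0; 0 0 1]
T4·…·T1 = [189/65 -32/65 0; 48/65 126/65 0; 0 0 1]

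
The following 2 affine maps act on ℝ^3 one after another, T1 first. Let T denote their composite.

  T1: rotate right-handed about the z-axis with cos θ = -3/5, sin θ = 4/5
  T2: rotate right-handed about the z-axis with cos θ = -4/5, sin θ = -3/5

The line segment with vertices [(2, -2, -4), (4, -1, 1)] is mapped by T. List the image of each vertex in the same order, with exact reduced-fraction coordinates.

T1 rotate right-handed about the z-axis with cos θ = -3/5, sin θ = 4/5: (2, -2, -4) → (2/5, 14/5, -4); (4, -1, 1) → (-8/5, 19/5, 1)
T2 rotate right-handed about the z-axis with cos θ = -4/5, sin θ = -3/5: (2/5, 14/5, -4) → (34/25, -62/25, -4); (-8/5, 19/5, 1) → (89/25, -52/25, 1)

image vertices: (34/25, -62/25, -4), (89/25, -52/25, 1)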